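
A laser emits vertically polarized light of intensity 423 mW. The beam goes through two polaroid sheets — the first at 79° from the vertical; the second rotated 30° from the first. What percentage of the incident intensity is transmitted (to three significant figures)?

≈ 2.73%

I₁ = 423 mW · cos²(79°) = 15.4 mW.
I₂ = I₁ · cos²(30°) = 15.4 · 0.75 = 11.55 mW.
That is 2.731% of the incident intensity.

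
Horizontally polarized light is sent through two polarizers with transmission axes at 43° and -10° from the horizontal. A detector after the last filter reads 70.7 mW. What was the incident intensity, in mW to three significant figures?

I₁ = I₀ cos²(43° − 0°) = I₀ cos²(43°) = 0.5349 I₀.
I₂ = I₁ cos²(-10° − 43°) = 0.5349 I₀ · cos²(53°) = 0.1937 I₀.
So 70.7 mW = 0.1937 I₀, giving I₀ = 70.7/0.1937 = 365 mW.

I₀ ≈ 365 mW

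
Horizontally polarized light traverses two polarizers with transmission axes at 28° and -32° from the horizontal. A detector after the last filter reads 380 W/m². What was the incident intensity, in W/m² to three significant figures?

I₀ ≈ 1950 W/m²

I₁ = I₀ cos²(28° − 0°) = I₀ cos²(28°) = 0.7796 I₀.
I₂ = I₁ cos²(-32° − 28°) = 0.7796 I₀ · cos²(60°) = 0.1949 I₀.
So 380 W/m² = 0.1949 I₀, giving I₀ = 380/0.1949 = 1950 W/m².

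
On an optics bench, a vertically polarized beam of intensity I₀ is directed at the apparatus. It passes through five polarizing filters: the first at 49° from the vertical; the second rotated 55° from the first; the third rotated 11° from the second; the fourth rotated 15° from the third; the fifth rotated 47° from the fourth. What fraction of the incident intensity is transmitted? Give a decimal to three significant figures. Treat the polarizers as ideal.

≈ 0.0592 I₀

I₁ = I₀ cos²(49° − 0°) = I₀ cos²(49°) = 0.4304 I₀.
I₂ = I₁ cos²(55°) = 0.4304 · 0.329 I₀ = 0.1416 I₀.
I₃ = I₂ cos²(11°) = 0.1416 · 0.9636 I₀ = 0.1364 I₀.
I₄ = I₃ cos²(15°) = 0.1364 · 0.933 I₀ = 0.1273 I₀.
I₅ = I₄ cos²(47°) = 0.1273 · 0.4651 I₀ = 0.05921 I₀.
Transmitted fraction = 0.05921.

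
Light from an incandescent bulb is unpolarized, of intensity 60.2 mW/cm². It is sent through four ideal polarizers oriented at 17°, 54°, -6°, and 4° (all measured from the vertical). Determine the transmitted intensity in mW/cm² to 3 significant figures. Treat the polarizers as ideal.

Unpolarized light through the first polarizer → I₁ = 60.2 mW/cm²/2 = 30.1 mW/cm², polarized at 17°.
I₂ = I₁ · cos²(37°) = 30.1 · 0.6378 = 19.2 mW/cm².
I₃ = I₂ · cos²(60°) = 19.2 · 0.25 = 4.8 mW/cm².
I₄ = I₃ · cos²(10°) = 4.8 · 0.9698 = 4.655 mW/cm².

I ≈ 4.65 mW/cm²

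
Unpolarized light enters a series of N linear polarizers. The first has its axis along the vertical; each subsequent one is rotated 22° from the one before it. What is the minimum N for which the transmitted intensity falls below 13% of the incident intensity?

N = 10

First polarizer halves the unpolarized light: factor 1/2.
Each further stage multiplies by cos²(22°) = 0.8597.
After N polarizers: T = 0.5·0.8597^(N−1). Require T < 0.13 ⇒ N−1 > ln(0.13/0.5)/ln(0.8597) = 8.91, so N−1 ≥ 9 and N = 10.
Check: N=10 gives T = 0.1282 < 0.13; N=9 gives T = 0.1492.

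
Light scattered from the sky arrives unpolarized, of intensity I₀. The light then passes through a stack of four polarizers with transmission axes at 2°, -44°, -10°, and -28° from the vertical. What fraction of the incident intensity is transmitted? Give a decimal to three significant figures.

Unpolarized light through the first polarizer → I₁ = ½ I₀, now polarized at 2°.
I₂ = I₁ cos²(-44° − 2°) = 0.5 I₀ · cos²(46°) = 0.2413 I₀.
I₃ = I₂ cos²(-10° + 44°) = 0.2413 I₀ · cos²(34°) = 0.1658 I₀.
I₄ = I₃ cos²(-28° + 10°) = 0.1658 I₀ · cos²(18°) = 0.15 I₀.
Transmitted fraction = 0.15.

≈ 0.150 I₀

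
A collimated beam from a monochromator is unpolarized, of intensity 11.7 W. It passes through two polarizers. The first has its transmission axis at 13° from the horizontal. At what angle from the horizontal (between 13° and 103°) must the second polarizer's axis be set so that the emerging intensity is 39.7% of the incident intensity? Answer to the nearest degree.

θ ≈ 40°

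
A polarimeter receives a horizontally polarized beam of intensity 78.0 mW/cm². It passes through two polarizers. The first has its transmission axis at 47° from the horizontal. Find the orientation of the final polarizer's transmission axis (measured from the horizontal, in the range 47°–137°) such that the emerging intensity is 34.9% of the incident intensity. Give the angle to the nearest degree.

θ ≈ 77°

I₁ = I₀ cos²(47° − 0°) = I₀ cos²(47°) = 0.4651 I₀.
Need I₂/I₀ = 0.349, so cos²(θ − 47°) = 0.349 / 0.4651 = 0.7503.
θ − 47° = arccos(√0.7503) = 30.0°, giving θ ≈ 47 + 30.0 = 77.0°.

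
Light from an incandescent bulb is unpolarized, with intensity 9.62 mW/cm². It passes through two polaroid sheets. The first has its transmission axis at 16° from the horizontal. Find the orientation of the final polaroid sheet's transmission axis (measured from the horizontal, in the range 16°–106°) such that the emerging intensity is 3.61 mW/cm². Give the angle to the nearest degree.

θ ≈ 46°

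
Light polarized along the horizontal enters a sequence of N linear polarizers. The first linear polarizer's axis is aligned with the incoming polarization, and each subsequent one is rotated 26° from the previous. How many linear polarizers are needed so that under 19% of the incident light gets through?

First polarizer is aligned with the polarization: full transmission.
Each further stage multiplies by cos²(26°) = 0.8078.
After N polarizers: T = 0.8078^(N−1). Require T < 0.19 ⇒ N−1 > ln(0.19)/ln(0.8078) = 7.78, so N−1 ≥ 8 and N = 9.
Check: N=9 gives T = 0.1814 < 0.19; N=8 gives T = 0.2245.

N = 9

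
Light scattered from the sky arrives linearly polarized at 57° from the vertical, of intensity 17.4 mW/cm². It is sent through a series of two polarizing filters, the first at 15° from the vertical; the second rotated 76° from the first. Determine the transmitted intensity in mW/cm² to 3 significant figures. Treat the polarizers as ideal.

I ≈ 0.562 mW/cm²

I₁ = 17.4 mW/cm² · cos²(42°) = 9.609 mW/cm².
I₂ = I₁ · cos²(76°) = 9.609 · 0.05853 = 0.5624 mW/cm².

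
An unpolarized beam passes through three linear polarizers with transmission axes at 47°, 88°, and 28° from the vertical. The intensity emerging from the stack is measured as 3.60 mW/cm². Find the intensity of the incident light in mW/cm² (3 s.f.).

Unpolarized light through the first polarizer → I₁ = ½ I₀, now polarized at 47°.
I₂ = I₁ cos²(88° − 47°) = 0.5 I₀ · cos²(41°) = 0.2848 I₀.
I₃ = I₂ cos²(28° − 88°) = 0.2848 I₀ · cos²(60°) = 0.0712 I₀.
So 3.60 mW/cm² = 0.0712 I₀, giving I₀ = 3.60/0.0712 = 50.56 mW/cm².

I₀ ≈ 50.6 mW/cm²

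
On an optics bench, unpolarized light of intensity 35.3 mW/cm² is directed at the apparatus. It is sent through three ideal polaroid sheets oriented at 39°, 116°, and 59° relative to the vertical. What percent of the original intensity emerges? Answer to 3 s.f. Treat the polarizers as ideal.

Unpolarized light through the first polarizer → I₁ = 35.3 mW/cm²/2 = 17.65 mW/cm², polarized at 39°.
I₂ = I₁ · cos²(77°) = 17.65 · 0.0506 = 0.8931 mW/cm².
I₃ = I₂ · cos²(57°) = 0.8931 · 0.2966 = 0.2649 mW/cm².
That is 0.7505% of the incident intensity.

≈ 0.751%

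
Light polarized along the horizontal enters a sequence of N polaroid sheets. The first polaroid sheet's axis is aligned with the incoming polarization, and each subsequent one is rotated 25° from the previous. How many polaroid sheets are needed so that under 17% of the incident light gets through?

N = 11

First polarizer is aligned with the polarization: full transmission.
Each further stage multiplies by cos²(25°) = 0.8214.
After N polarizers: T = 0.8214^(N−1). Require T < 0.17 ⇒ N−1 > ln(0.17)/ln(0.8214) = 9.01, so N−1 ≥ 10 and N = 11.
Check: N=11 gives T = 0.1398 < 0.17; N=10 gives T = 0.1702.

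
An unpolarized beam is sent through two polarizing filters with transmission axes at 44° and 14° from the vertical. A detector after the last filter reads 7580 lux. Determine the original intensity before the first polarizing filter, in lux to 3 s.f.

I₀ ≈ 2.02e4 lux

Unpolarized light through the first polarizer → I₁ = ½ I₀, now polarized at 44°.
I₂ = I₁ cos²(14° − 44°) = 0.5 I₀ · cos²(30°) = 0.375 I₀.
So 7580 lux = 0.375 I₀, giving I₀ = 7580/0.375 = 2.021e+04 lux.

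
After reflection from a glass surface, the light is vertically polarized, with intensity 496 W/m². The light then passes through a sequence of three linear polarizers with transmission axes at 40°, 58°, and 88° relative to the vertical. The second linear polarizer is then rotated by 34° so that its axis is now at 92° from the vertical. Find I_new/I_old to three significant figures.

Before rotation:
I₁ = I₀ cos²(40° − 0°) = I₀ cos²(40°) = 0.5868 I₀.
I₂ = I₁ cos²(58° − 40°) = 0.5868 I₀ · cos²(18°) = 0.5308 I₀.
I₃ = I₂ cos²(88° − 58°) = 0.5308 I₀ · cos²(30°) = 0.3981 I₀.
After rotation:
I₁ = I₀ cos²(40° − 0°) = I₀ cos²(40°) = 0.5868 I₀.
I₂ = I₁ cos²(92° − 40°) = 0.5868 I₀ · cos²(52°) = 0.2224 I₀.
I₃ = I₂ cos²(88° − 92°) = 0.2224 I₀ · cos²(4°) = 0.2213 I₀.
Ratio = 0.2213 / 0.3981 = 0.556.

I_new/I_old ≈ 0.556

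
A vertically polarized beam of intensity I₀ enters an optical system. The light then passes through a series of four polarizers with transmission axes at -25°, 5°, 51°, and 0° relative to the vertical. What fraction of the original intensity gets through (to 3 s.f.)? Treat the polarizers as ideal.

≈ 0.118 I₀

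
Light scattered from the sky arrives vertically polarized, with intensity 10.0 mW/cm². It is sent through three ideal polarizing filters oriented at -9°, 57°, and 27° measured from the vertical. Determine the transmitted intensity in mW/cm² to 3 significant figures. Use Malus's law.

By Malus's law, I₁ = 10.0 mW/cm² · cos²(9°) = 9.755 mW/cm².
I₂ = I₁ · cos²(66°) = 9.755 · 0.1654 = 1.614 mW/cm².
I₃ = I₂ · cos²(30°) = 1.614 · 0.75 = 1.21 mW/cm².

I ≈ 1.21 mW/cm²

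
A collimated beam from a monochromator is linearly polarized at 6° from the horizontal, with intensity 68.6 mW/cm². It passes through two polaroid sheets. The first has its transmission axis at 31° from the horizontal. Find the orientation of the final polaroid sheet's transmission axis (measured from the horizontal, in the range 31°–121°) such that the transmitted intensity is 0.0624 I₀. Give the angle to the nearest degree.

θ ≈ 105°

I₁ = I₀ cos²(31° − 6°) = I₀ cos²(25°) = 0.8214 I₀.
Need I₂/I₀ = 0.0624, so cos²(θ − 31°) = 0.0624 / 0.8214 = 0.07597.
θ − 31° = arccos(√0.07597) = 74.0°, giving θ ≈ 31 + 74.0 = 105.0°.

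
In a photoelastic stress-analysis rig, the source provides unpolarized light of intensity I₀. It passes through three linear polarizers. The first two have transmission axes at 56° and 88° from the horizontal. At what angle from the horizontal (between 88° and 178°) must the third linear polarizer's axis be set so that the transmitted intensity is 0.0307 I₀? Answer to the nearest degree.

Unpolarized light through the first polarizer → I₁ = ½ I₀, now polarized at 56°.
I₂ = I₁ cos²(88° − 56°) = 0.5 I₀ · cos²(32°) = 0.3596 I₀.
Need I₃/I₀ = 0.0307, so cos²(θ − 88°) = 0.0307 / 0.3596 = 0.08537.
θ − 88° = arccos(√0.08537) = 73.0°, giving θ ≈ 88 + 73.0 = 161.0°.

θ ≈ 161°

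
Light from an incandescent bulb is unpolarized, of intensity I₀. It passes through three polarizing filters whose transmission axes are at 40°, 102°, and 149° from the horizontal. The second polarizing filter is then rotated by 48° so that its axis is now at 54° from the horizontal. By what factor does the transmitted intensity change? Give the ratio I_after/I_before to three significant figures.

I_new/I_old ≈ 0.0698

Before rotation:
Unpolarized light through the first polarizer → I₁ = ½ I₀, now polarized at 40°.
I₂ = I₁ cos²(102° − 40°) = 0.5 I₀ · cos²(62°) = 0.1102 I₀.
I₃ = I₂ cos²(149° − 102°) = 0.1102 I₀ · cos²(47°) = 0.05126 I₀.
After rotation:
Unpolarized light through the first polarizer → I₁ = ½ I₀, now polarized at 40°.
I₂ = I₁ cos²(54° − 40°) = 0.5 I₀ · cos²(14°) = 0.4707 I₀.
Angle between axes 2 and 3: 85°. I₃ = 0.4707 I₀ · cos²(85°) = 0.003576 I₀.
Ratio = 0.003576 / 0.05126 = 0.06976.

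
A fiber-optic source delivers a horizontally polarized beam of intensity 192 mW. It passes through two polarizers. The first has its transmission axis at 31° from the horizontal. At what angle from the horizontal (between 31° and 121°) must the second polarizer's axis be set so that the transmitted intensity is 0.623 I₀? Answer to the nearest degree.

θ ≈ 54°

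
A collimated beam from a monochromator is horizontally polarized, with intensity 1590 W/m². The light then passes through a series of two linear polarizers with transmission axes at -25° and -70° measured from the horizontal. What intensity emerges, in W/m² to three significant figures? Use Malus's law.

I ≈ 653 W/m²

By Malus's law, I₁ = 1590 W/m² · cos²(25°) = 1306 W/m².
I₂ = I₁ · cos²(45°) = 1306 · 0.5 = 653 W/m².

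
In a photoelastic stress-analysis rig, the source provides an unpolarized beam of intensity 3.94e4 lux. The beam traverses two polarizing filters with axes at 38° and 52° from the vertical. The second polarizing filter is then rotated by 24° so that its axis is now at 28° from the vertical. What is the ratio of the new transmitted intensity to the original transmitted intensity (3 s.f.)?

I_new/I_old ≈ 1.03

Before rotation:
Unpolarized light through the first polarizer → I₁ = ½ I₀, now polarized at 38°.
I₂ = I₁ cos²(52° − 38°) = 0.5 I₀ · cos²(14°) = 0.4707 I₀.
After rotation:
Unpolarized light through the first polarizer → I₁ = ½ I₀, now polarized at 38°.
I₂ = I₁ cos²(28° − 38°) = 0.5 I₀ · cos²(10°) = 0.4849 I₀.
Ratio = 0.4849 / 0.4707 = 1.03.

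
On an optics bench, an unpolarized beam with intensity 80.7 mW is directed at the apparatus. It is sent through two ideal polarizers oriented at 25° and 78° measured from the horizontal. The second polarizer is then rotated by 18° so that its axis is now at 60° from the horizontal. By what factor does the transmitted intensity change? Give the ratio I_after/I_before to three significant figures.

I_new/I_old ≈ 1.85

Before rotation:
Unpolarized light through the first polarizer → I₁ = ½ I₀, now polarized at 25°.
I₂ = I₁ cos²(78° − 25°) = 0.5 I₀ · cos²(53°) = 0.1811 I₀.
After rotation:
Unpolarized light through the first polarizer → I₁ = ½ I₀, now polarized at 25°.
I₂ = I₁ cos²(60° − 25°) = 0.5 I₀ · cos²(35°) = 0.3355 I₀.
Ratio = 0.3355 / 0.1811 = 1.853.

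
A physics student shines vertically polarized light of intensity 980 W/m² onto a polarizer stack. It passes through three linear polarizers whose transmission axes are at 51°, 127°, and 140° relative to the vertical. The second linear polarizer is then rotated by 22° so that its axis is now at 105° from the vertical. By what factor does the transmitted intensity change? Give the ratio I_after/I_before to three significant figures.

I_new/I_old ≈ 4.17

Before rotation:
I₁ = I₀ cos²(51° − 0°) = I₀ cos²(51°) = 0.396 I₀.
I₂ = I₁ cos²(127° − 51°) = 0.396 I₀ · cos²(76°) = 0.02318 I₀.
I₃ = I₂ cos²(140° − 127°) = 0.02318 I₀ · cos²(13°) = 0.02201 I₀.
After rotation:
I₁ = I₀ cos²(51° − 0°) = I₀ cos²(51°) = 0.396 I₀.
I₂ = I₁ cos²(105° − 51°) = 0.396 I₀ · cos²(54°) = 0.1368 I₀.
I₃ = I₂ cos²(140° − 105°) = 0.1368 I₀ · cos²(35°) = 0.09181 I₀.
Ratio = 0.09181 / 0.02201 = 4.172.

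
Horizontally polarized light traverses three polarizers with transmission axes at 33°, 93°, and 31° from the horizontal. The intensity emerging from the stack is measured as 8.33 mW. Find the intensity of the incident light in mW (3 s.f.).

I₀ ≈ 215 mW

By Malus's law, I₁ = I₀ cos²(33° − 0°) = I₀ cos²(33°) = 0.7034 I₀.
I₂ = I₁ cos²(93° − 33°) = 0.7034 I₀ · cos²(60°) = 0.1758 I₀.
I₃ = I₂ cos²(31° − 93°) = 0.1758 I₀ · cos²(62°) = 0.03876 I₀.
So 8.33 mW = 0.03876 I₀, giving I₀ = 8.33/0.03876 = 214.9 mW.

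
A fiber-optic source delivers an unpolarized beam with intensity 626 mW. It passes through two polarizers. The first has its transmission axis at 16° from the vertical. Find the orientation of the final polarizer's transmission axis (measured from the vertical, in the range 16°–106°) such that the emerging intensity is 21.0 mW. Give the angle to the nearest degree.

Unpolarized light through the first polarizer → I₁ = ½ I₀, now polarized at 16°.
Target fraction: 21.0 / 626 mW = 0.03355 of I₀.
Need I₂/I₀ = 0.03355, so cos²(θ − 16°) = 0.03355 / 0.5 = 0.06709.
θ − 16° = arccos(√0.06709) = 75.0°, giving θ ≈ 16 + 75.0 = 91.0°.

θ ≈ 91°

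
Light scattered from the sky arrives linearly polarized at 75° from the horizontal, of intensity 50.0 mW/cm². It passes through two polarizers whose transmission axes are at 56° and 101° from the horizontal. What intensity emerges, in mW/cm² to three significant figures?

I ≈ 22.4 mW/cm²

I₁ = 50.0 mW/cm² · cos²(19°) = 44.7 mW/cm².
I₂ = I₁ · cos²(45°) = 44.7 · 0.5 = 22.35 mW/cm².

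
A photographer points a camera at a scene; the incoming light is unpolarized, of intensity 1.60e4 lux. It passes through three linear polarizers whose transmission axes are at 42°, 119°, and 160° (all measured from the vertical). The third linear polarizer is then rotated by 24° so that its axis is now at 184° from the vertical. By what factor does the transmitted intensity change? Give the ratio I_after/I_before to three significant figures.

Before rotation:
Unpolarized light through the first polarizer → I₁ = ½ I₀, now polarized at 42°.
I₂ = I₁ cos²(119° − 42°) = 0.5 I₀ · cos²(77°) = 0.0253 I₀.
I₃ = I₂ cos²(160° − 119°) = 0.0253 I₀ · cos²(41°) = 0.01441 I₀.
After rotation:
Unpolarized light through the first polarizer → I₁ = ½ I₀, now polarized at 42°.
I₂ = I₁ cos²(119° − 42°) = 0.5 I₀ · cos²(77°) = 0.0253 I₀.
I₃ = I₂ cos²(184° − 119°) = 0.0253 I₀ · cos²(65°) = 0.004519 I₀.
Ratio = 0.004519 / 0.01441 = 0.3136.

I_new/I_old ≈ 0.314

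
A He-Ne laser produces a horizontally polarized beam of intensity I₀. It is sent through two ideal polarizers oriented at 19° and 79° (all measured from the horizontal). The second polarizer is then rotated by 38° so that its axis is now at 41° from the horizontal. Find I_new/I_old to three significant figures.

Before rotation:
I₁ = I₀ cos²(19° − 0°) = I₀ cos²(19°) = 0.894 I₀.
I₂ = I₁ cos²(79° − 19°) = 0.894 I₀ · cos²(60°) = 0.2235 I₀.
After rotation:
I₁ = I₀ cos²(19° − 0°) = I₀ cos²(19°) = 0.894 I₀.
I₂ = I₁ cos²(41° − 19°) = 0.894 I₀ · cos²(22°) = 0.7685 I₀.
Ratio = 0.7685 / 0.2235 = 3.439.

I_new/I_old ≈ 3.44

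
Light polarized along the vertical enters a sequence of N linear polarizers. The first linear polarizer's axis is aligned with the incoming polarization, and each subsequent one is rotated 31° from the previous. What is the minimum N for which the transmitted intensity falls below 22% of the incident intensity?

First polarizer is aligned with the polarization: full transmission.
Each further stage multiplies by cos²(31°) = 0.7347.
After N polarizers: T = 0.7347^(N−1). Require T < 0.22 ⇒ N−1 > ln(0.22)/ln(0.7347) = 4.91, so N−1 ≥ 5 and N = 6.
Check: N=6 gives T = 0.2141 < 0.22; N=5 gives T = 0.2914.

N = 6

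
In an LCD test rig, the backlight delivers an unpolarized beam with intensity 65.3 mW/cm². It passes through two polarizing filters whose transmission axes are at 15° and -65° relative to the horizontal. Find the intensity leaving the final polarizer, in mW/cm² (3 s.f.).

Unpolarized light through the first polarizer → I₁ = 65.3 mW/cm²/2 = 32.65 mW/cm², polarized at 15°.
I₂ = I₁ · cos²(80°) = 32.65 · 0.03015 = 0.9845 mW/cm².

I ≈ 0.985 mW/cm²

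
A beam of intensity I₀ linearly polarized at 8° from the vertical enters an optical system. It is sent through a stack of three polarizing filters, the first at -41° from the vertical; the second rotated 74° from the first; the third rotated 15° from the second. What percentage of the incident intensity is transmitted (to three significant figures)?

≈ 3.05%

I₁ = I₀ cos²(-41° − 8°) = I₀ cos²(49°) = 0.4304 I₀.
I₂ = I₁ cos²(74°) = 0.4304 · 0.07598 I₀ = 0.0327 I₀.
I₃ = I₂ cos²(15°) = 0.0327 · 0.933 I₀ = 0.03051 I₀.
That is 3.051% of the incident intensity.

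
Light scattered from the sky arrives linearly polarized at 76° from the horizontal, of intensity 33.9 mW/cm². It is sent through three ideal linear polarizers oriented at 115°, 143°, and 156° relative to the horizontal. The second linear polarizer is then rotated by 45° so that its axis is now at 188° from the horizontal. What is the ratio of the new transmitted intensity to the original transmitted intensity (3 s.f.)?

I_new/I_old ≈ 0.0831

Before rotation:
By Malus's law, I₁ = I₀ cos²(115° − 76°) = I₀ cos²(39°) = 0.604 I₀.
I₂ = I₁ cos²(143° − 115°) = 0.604 I₀ · cos²(28°) = 0.4708 I₀.
I₃ = I₂ cos²(156° − 143°) = 0.4708 I₀ · cos²(13°) = 0.447 I₀.
After rotation:
I₁ = I₀ cos²(115° − 76°) = I₀ cos²(39°) = 0.604 I₀.
I₂ = I₁ cos²(188° − 115°) = 0.604 I₀ · cos²(73°) = 0.05163 I₀.
I₃ = I₂ cos²(156° − 188°) = 0.05163 I₀ · cos²(32°) = 0.03713 I₀.
Ratio = 0.03713 / 0.447 = 0.08306.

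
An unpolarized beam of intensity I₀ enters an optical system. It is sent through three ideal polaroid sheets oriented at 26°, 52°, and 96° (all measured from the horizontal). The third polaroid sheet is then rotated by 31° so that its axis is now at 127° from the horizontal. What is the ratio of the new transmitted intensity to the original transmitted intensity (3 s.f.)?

I_new/I_old ≈ 0.129

Before rotation:
Unpolarized light through the first polarizer → I₁ = ½ I₀, now polarized at 26°.
I₂ = I₁ cos²(52° − 26°) = 0.5 I₀ · cos²(26°) = 0.4039 I₀.
I₃ = I₂ cos²(96° − 52°) = 0.4039 I₀ · cos²(44°) = 0.209 I₀.
After rotation:
Unpolarized light through the first polarizer → I₁ = ½ I₀, now polarized at 26°.
I₂ = I₁ cos²(52° − 26°) = 0.5 I₀ · cos²(26°) = 0.4039 I₀.
I₃ = I₂ cos²(127° − 52°) = 0.4039 I₀ · cos²(75°) = 0.02706 I₀.
Ratio = 0.02706 / 0.209 = 0.1295.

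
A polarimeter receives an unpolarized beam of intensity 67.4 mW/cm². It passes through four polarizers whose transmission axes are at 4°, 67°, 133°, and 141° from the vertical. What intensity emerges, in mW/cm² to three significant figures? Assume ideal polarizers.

Unpolarized light through the first polarizer → I₁ = 67.4 mW/cm²/2 = 33.7 mW/cm², polarized at 4°.
I₂ = I₁ · cos²(63°) = 33.7 · 0.2061 = 6.946 mW/cm².
I₃ = I₂ · cos²(66°) = 6.946 · 0.1654 = 1.149 mW/cm².
I₄ = I₃ · cos²(8°) = 1.149 · 0.9806 = 1.127 mW/cm².

I ≈ 1.13 mW/cm²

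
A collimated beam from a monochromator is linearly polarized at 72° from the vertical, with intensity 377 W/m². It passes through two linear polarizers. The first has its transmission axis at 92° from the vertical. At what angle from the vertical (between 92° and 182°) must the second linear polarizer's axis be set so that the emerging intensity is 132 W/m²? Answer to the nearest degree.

θ ≈ 143°

I₁ = I₀ cos²(92° − 72°) = I₀ cos²(20°) = 0.883 I₀.
Target fraction: 132 / 377 W/m² = 0.3501 of I₀.
Need I₂/I₀ = 0.3501, so cos²(θ − 92°) = 0.3501 / 0.883 = 0.3965.
θ − 92° = arccos(√0.3965) = 51.0°, giving θ ≈ 92 + 51.0 = 143.0°.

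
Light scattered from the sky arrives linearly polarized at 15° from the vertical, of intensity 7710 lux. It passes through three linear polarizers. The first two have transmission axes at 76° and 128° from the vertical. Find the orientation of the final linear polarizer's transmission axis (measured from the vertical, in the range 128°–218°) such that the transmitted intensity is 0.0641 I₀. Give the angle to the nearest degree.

θ ≈ 160°

By Malus's law, I₁ = I₀ cos²(76° − 15°) = I₀ cos²(61°) = 0.235 I₀.
I₂ = I₁ cos²(128° − 76°) = 0.235 I₀ · cos²(52°) = 0.08909 I₀.
Need I₃/I₀ = 0.0641, so cos²(θ − 128°) = 0.0641 / 0.08909 = 0.7195.
θ − 128° = arccos(√0.7195) = 32.0°, giving θ ≈ 128 + 32.0 = 160.0°.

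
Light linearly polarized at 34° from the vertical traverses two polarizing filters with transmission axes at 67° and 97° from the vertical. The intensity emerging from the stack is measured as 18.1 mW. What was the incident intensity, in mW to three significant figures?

I₀ ≈ 34.3 mW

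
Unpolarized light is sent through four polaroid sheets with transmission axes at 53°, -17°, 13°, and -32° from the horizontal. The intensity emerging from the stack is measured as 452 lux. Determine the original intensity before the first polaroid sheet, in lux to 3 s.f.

I₀ ≈ 2.06e4 lux

Unpolarized light through the first polarizer → I₁ = ½ I₀, now polarized at 53°.
I₂ = I₁ cos²(-17° − 53°) = 0.5 I₀ · cos²(70°) = 0.05849 I₀.
I₃ = I₂ cos²(13° + 17°) = 0.05849 I₀ · cos²(30°) = 0.04387 I₀.
I₄ = I₃ cos²(-32° − 13°) = 0.04387 I₀ · cos²(45°) = 0.02193 I₀.
So 452 lux = 0.02193 I₀, giving I₀ = 452/0.02193 = 2.061e+04 lux.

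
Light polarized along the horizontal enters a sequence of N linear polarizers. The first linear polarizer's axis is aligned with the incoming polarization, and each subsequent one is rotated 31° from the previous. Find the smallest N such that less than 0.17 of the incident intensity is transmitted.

First polarizer is aligned with the polarization: full transmission.
Each further stage multiplies by cos²(31°) = 0.7347.
After N polarizers: T = 0.7347^(N−1). Require T < 0.17 ⇒ N−1 > ln(0.17)/ln(0.7347) = 5.75, so N−1 ≥ 6 and N = 7.
Check: N=7 gives T = 0.1573 < 0.17; N=6 gives T = 0.2141.

N = 7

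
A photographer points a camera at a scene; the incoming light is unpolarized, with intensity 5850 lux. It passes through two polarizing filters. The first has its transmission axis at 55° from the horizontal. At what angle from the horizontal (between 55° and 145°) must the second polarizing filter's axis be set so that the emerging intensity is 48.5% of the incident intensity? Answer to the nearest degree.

Unpolarized light through the first polarizer → I₁ = ½ I₀, now polarized at 55°.
Need I₂/I₀ = 0.485, so cos²(θ − 55°) = 0.485 / 0.5 = 0.97.
θ − 55° = arccos(√0.97) = 10.0°, giving θ ≈ 55 + 10.0 = 65.0°.

θ ≈ 65°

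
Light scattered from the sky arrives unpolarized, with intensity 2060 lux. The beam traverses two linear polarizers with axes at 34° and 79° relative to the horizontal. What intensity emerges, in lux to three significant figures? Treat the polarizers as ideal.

I ≈ 515 lux

Unpolarized light through the first polarizer → I₁ = 2060 lux/2 = 1030 lux, polarized at 34°.
I₂ = I₁ · cos²(45°) = 1030 · 0.5 = 515 lux.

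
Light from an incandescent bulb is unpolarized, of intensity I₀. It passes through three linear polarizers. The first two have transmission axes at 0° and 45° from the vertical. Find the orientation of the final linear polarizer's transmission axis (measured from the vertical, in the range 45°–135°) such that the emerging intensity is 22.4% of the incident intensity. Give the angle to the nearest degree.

θ ≈ 64°

Unpolarized light through the first polarizer → I₁ = ½ I₀, now polarized at 0°.
I₂ = I₁ cos²(45° − 0°) = 0.5 I₀ · cos²(45°) = 0.25 I₀.
Need I₃/I₀ = 0.224, so cos²(θ − 45°) = 0.224 / 0.25 = 0.896.
θ − 45° = arccos(√0.896) = 18.8°, giving θ ≈ 45 + 18.8 = 63.8°.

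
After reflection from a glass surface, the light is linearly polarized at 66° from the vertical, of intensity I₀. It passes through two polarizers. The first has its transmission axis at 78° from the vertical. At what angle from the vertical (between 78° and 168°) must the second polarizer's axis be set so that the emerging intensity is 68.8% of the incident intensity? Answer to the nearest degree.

I₁ = I₀ cos²(78° − 66°) = I₀ cos²(12°) = 0.9568 I₀.
Need I₂/I₀ = 0.688, so cos²(θ − 78°) = 0.688 / 0.9568 = 0.7191.
θ − 78° = arccos(√0.7191) = 32.0°, giving θ ≈ 78 + 32.0 = 110.0°.

θ ≈ 110°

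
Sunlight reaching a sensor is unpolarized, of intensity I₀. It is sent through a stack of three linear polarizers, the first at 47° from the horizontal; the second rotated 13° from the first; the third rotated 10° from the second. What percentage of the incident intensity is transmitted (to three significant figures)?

≈ 46.0%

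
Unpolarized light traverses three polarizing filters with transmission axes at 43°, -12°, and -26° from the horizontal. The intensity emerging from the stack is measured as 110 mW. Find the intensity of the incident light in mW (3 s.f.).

I₀ ≈ 710 mW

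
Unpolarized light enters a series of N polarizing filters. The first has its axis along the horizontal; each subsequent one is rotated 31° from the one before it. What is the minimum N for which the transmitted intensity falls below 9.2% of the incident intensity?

N = 7

First polarizer halves the unpolarized light: factor 1/2.
Each further stage multiplies by cos²(31°) = 0.7347.
After N polarizers: T = 0.5·0.7347^(N−1). Require T < 0.092 ⇒ N−1 > ln(0.092/0.5)/ln(0.7347) = 5.49, so N−1 ≥ 6 and N = 7.
Check: N=7 gives T = 0.07866 < 0.092; N=6 gives T = 0.1071.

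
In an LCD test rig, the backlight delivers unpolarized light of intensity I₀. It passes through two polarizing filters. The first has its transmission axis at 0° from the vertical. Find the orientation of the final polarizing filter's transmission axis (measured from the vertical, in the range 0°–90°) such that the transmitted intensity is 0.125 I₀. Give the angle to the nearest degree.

θ ≈ 60°

Unpolarized light through the first polarizer → I₁ = ½ I₀, now polarized at 0°.
Need I₂/I₀ = 0.125, so cos²(θ − 0°) = 0.125 / 0.5 = 0.25.
θ − 0° = arccos(√0.25) = 60.0°, giving θ ≈ 0 + 60.0 = 60.0°.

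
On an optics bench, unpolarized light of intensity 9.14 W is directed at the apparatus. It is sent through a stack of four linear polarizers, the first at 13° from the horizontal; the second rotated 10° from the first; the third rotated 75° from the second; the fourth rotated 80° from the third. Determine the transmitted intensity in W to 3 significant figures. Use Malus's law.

I ≈ 0.00895 W

Unpolarized light through the first polarizer → I₁ = 9.14 W/2 = 4.57 W, polarized at 13°.
I₂ = I₁ · cos²(10°) = 4.57 · 0.9698 = 4.432 W.
I₃ = I₂ · cos²(75°) = 4.432 · 0.06699 = 0.2969 W.
I₄ = I₃ · cos²(80°) = 0.2969 · 0.03015 = 0.008953 W.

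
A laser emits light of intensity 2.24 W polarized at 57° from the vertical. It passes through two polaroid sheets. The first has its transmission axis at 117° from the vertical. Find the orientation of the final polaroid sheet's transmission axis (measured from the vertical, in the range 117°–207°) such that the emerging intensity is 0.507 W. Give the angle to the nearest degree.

θ ≈ 135°

I₁ = I₀ cos²(117° − 57°) = I₀ cos²(60°) = 0.25 I₀.
Target fraction: 0.507 / 2.24 W = 0.2263 of I₀.
Need I₂/I₀ = 0.2263, so cos²(θ − 117°) = 0.2263 / 0.25 = 0.9054.
θ − 117° = arccos(√0.9054) = 17.9°, giving θ ≈ 117 + 17.9 = 134.9°.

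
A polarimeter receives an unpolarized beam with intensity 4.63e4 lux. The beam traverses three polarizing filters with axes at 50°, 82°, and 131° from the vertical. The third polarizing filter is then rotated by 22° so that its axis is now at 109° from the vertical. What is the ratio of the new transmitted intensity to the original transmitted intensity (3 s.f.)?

I_new/I_old ≈ 1.84

Before rotation:
Unpolarized light through the first polarizer → I₁ = ½ I₀, now polarized at 50°.
I₂ = I₁ cos²(82° − 50°) = 0.5 I₀ · cos²(32°) = 0.3596 I₀.
I₃ = I₂ cos²(131° − 82°) = 0.3596 I₀ · cos²(49°) = 0.1548 I₀.
After rotation:
Unpolarized light through the first polarizer → I₁ = ½ I₀, now polarized at 50°.
I₂ = I₁ cos²(82° − 50°) = 0.5 I₀ · cos²(32°) = 0.3596 I₀.
I₃ = I₂ cos²(109° − 82°) = 0.3596 I₀ · cos²(27°) = 0.2855 I₀.
Ratio = 0.2855 / 0.1548 = 1.844.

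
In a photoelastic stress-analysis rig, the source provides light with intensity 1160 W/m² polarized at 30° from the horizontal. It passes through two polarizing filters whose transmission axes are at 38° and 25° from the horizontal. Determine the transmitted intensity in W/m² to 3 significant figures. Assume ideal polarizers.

I ≈ 1080 W/m²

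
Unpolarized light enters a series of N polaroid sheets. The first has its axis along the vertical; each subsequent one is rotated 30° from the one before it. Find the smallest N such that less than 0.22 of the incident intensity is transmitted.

First polarizer halves the unpolarized light: factor 1/2.
Each further stage multiplies by cos²(30°) = 0.75.
After N polarizers: T = 0.5·0.75^(N−1). Require T < 0.22 ⇒ N−1 > ln(0.22/0.5)/ln(0.75) = 2.85, so N−1 ≥ 3 and N = 4.
Check: N=4 gives T = 0.2109 < 0.22; N=3 gives T = 0.2813.

N = 4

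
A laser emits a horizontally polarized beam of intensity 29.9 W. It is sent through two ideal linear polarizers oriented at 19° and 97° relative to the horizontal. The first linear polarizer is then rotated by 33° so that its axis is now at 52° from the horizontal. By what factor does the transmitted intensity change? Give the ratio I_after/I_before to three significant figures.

I_new/I_old ≈ 4.90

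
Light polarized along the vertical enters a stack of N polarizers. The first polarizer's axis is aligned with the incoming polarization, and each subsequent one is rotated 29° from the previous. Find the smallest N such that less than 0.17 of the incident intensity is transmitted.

N = 8

First polarizer is aligned with the polarization: full transmission.
Each further stage multiplies by cos²(29°) = 0.765.
After N polarizers: T = 0.765^(N−1). Require T < 0.17 ⇒ N−1 > ln(0.17)/ln(0.765) = 6.61, so N−1 ≥ 7 and N = 8.
Check: N=8 gives T = 0.1533 < 0.17; N=7 gives T = 0.2004.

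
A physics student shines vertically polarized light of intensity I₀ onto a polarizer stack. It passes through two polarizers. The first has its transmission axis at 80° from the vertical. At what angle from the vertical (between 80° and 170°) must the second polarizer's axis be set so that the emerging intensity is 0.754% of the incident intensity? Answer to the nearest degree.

θ ≈ 140°

I₁ = I₀ cos²(80° − 0°) = I₀ cos²(80°) = 0.03015 I₀.
Need I₂/I₀ = 0.00754, so cos²(θ − 80°) = 0.00754 / 0.03015 = 0.2501.
θ − 80° = arccos(√0.2501) = 60.0°, giving θ ≈ 80 + 60.0 = 140.0°.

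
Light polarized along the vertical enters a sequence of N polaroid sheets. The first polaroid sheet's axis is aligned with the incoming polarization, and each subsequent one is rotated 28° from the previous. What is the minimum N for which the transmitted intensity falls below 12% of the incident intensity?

N = 10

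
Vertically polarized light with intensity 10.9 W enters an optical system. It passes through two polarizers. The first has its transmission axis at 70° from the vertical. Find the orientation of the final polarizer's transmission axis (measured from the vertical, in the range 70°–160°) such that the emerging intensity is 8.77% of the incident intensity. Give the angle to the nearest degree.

I₁ = I₀ cos²(70° − 0°) = I₀ cos²(70°) = 0.117 I₀.
Need I₂/I₀ = 0.0877, so cos²(θ − 70°) = 0.0877 / 0.117 = 0.7497.
θ − 70° = arccos(√0.7497) = 30.0°, giving θ ≈ 70 + 30.0 = 100.0°.

θ ≈ 100°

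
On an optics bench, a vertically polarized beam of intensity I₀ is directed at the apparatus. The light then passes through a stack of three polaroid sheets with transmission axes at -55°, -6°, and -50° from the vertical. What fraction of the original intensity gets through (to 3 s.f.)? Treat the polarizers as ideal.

I₁ = I₀ cos²(-55° − 0°) = I₀ cos²(55°) = 0.329 I₀.
I₂ = I₁ cos²(-6° + 55°) = 0.329 I₀ · cos²(49°) = 0.1416 I₀.
I₃ = I₂ cos²(-50° + 6°) = 0.1416 I₀ · cos²(44°) = 0.07327 I₀.
Transmitted fraction = 0.07327.

≈ 0.0733 I₀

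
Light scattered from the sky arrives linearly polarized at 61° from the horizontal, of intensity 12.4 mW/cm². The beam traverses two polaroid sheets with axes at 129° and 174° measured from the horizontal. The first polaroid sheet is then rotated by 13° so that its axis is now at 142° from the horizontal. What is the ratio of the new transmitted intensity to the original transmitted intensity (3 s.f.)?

I_new/I_old ≈ 0.251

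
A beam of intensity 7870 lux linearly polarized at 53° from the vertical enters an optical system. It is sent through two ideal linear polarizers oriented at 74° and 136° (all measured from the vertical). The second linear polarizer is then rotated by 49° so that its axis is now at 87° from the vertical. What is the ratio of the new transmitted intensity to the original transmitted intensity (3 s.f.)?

Before rotation:
I₁ = I₀ cos²(74° − 53°) = I₀ cos²(21°) = 0.8716 I₀.
I₂ = I₁ cos²(136° − 74°) = 0.8716 I₀ · cos²(62°) = 0.1921 I₀.
After rotation:
I₁ = I₀ cos²(74° − 53°) = I₀ cos²(21°) = 0.8716 I₀.
I₂ = I₁ cos²(87° − 74°) = 0.8716 I₀ · cos²(13°) = 0.8275 I₀.
Ratio = 0.8275 / 0.1921 = 4.308.

I_new/I_old ≈ 4.31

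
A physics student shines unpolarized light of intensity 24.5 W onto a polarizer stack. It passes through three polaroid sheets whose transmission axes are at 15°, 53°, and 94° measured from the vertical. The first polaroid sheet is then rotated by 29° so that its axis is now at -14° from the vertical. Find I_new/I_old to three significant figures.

I_new/I_old ≈ 0.246

Before rotation:
Unpolarized light through the first polarizer → I₁ = ½ I₀, now polarized at 15°.
I₂ = I₁ cos²(53° − 15°) = 0.5 I₀ · cos²(38°) = 0.3105 I₀.
I₃ = I₂ cos²(94° − 53°) = 0.3105 I₀ · cos²(41°) = 0.1768 I₀.
After rotation:
Unpolarized light through the first polarizer → I₁ = ½ I₀, now polarized at -14°.
I₂ = I₁ cos²(53° + 14°) = 0.5 I₀ · cos²(67°) = 0.07634 I₀.
I₃ = I₂ cos²(94° − 53°) = 0.07634 I₀ · cos²(41°) = 0.04348 I₀.
Ratio = 0.04348 / 0.1768 = 0.2459.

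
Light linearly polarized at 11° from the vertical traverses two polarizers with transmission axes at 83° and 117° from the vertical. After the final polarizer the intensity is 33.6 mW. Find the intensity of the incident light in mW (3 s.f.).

I₀ ≈ 512 mW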